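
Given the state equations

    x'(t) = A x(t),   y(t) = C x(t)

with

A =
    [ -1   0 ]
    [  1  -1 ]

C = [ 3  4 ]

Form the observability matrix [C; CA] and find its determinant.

-16

CA = [[1, -4]]
Observability matrix O = [C; CA] = [[3, 4], [1, -4]]
det(O) = 3·(-4) - 4·1 = -12 - 4 = -16
Since det(O) ≠ 0, rank(O) = 2 and the system is completely observable.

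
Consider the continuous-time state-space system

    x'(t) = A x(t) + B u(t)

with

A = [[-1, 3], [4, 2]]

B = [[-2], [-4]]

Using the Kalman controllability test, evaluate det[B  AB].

-8

AB = [[-10], [-16]]
Controllability matrix C = [B  AB] = [[-2, -10], [-4, -16]]
det(C) = (-2)·(-16) - (-10)·(-4) = 32 - 40 = -8
Since det(C) ≠ 0, rank(C) = 2 and the system is completely controllable.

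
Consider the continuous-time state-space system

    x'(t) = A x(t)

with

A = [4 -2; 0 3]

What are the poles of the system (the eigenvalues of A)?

det(sI - A) = s^2 - (tr A)s + det A, with tr A = 4 + 3 = 7 and det A = 4·3 - (-2)·0 = 12 - 0 = 12.
So p(s) = det(sI - A) = s^2 - 7s + 12.
Factor s^2 - 7s + 12: two numbers with sum 7 and product 12 are 4 and 3, so s^2 - 7s + 12 = (s - 4)(s - 3).
Hence p(s) = (s - 4) (s - 3), with roots 3, 4.
At least one eigenvalue has non-negative real part, so the system is not asymptotically stable.

3, 4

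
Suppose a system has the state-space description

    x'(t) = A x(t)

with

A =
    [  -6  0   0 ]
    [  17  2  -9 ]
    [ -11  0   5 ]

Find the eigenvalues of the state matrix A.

det(sI - A) = s^3 - (tr A)s^2 + (M11 + M22 + M33)s - det A, where Mii is the 2×2 principal minor of A obtained by deleting row i and column i.
tr A = (-6) + 2 + 5 = 1; M11 = 2·5 - (-9)·0 = 10 - 0 = 10; M22 = (-6)·5 - 0·(-11) = -30 - 0 = -30; M33 = (-6)·2 - 0·17 = -12 - 0 = -12; sum of minors = -32.
det A = (-6)·(2·5 - (-9)·0) - 0·(17·5 - (-9)·(-11)) + 0·(17·0 - 2·(-11)) = (-6)·10 - 0·(-14) + 0·22 = -60.
So p(s) = det(sI - A) = s^3 - s^2 - 32s + 60.
Rational-root test: any integer root divides 60. Testing small divisors, s = 2 works: p(2) = 8 + (-4) + (-64) + 60 = 0, so (s - 2) is a factor.
Dividing, p(s) = (s - 2)(s^2 + s - 30).
Factor s^2 + s - 30: two numbers with sum -1 and product -30 are 5 and -6, so s^2 + s - 30 = (s - 5)(s + 6).
Hence p(s) = (s - 5) (s - 2) (s + 6), with roots -6, 2, 5.
At least one eigenvalue has non-negative real part, so the system is not asymptotically stable.

-6, 2, 5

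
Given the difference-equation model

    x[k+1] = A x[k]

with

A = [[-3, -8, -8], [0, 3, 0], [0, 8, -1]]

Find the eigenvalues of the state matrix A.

det(zI - A) = z^3 - (tr A)z^2 + (M11 + M22 + M33)z - det A, where Mii is the 2×2 principal minor of A obtained by deleting row i and column i.
tr A = (-3) + 3 + (-1) = -1; M11 = 3·(-1) - 0·8 = -3 - 0 = -3; M22 = (-3)·(-1) - (-8)·0 = 3 - 0 = 3; M33 = (-3)·3 - (-8)·0 = -9 - 0 = -9; sum of minors = -9.
det A = (-3)·(3·(-1) - 0·8) - (-8)·(0·(-1) - 0·0) + (-8)·(0·8 - 3·0) = (-3)·(-3) - (-8)·0 + (-8)·0 = 9.
So p(z) = det(zI - A) = z^3 + z^2 - 9z - 9.
Rational-root test: any integer root divides -9. Testing small divisors, z = -1 works: p(-1) = -1 + 1 + 9 + (-9) = 0, so (z + 1) is a factor.
Dividing, p(z) = (z + 1)(z^2 - 9).
Factor z^2 - 9: two numbers with sum 0 and product -9 are 3 and -3, so z^2 - 9 = (z - 3)(z + 3).
Hence p(z) = (z - 3) (z + 1) (z + 3), with roots -3, -1, 3.

-3, -1, 3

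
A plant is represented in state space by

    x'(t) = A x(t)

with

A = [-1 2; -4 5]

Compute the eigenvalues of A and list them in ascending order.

det(sI - A) = s^2 - (tr A)s + det A, with tr A = (-1) + 5 = 4 and det A = (-1)·5 - 2·(-4) = -5 - (-8) = 3.
So p(s) = det(sI - A) = s^2 - 4s + 3.
Factor s^2 - 4s + 3: two numbers with sum 4 and product 3 are 3 and 1, so s^2 - 4s + 3 = (s - 3)(s - 1).
Hence p(s) = (s - 3) (s - 1), with roots 1, 3.
At least one eigenvalue has non-negative real part, so the system is not asymptotically stable.

1, 3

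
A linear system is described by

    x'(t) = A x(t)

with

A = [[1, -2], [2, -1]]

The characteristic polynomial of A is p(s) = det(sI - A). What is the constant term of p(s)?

For a 2×2 matrix, det(sI - A) = s^2 - (tr A)s + det A.
tr A = 0, det A = 3.
So p(s) = s^2 + 3.
The constant term is 3.

3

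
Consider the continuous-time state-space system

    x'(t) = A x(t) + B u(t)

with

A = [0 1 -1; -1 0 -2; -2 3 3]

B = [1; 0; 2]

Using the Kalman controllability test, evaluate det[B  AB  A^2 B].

-47

AB = [[-2], [-5], [4]]
A^2B = [[-9], [-6], [1]]
Controllability matrix C = [B  AB  A^2B] = [[1, -2, -9], [0, -5, -6], [2, 4, 1]]
Expanding along the first row, det(C) = 1·((-5)·1 - (-6)·4) - (-2)·(0·1 - (-6)·2) + (-9)·(0·4 - (-5)·2) = 1·19 - (-2)·12 + (-9)·10 = -47
Since det(C) ≠ 0, rank(C) = 3 and the system is completely controllable.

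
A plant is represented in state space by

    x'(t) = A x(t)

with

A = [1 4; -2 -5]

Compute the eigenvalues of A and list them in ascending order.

-3, -1

det(sI - A) = s^2 - (tr A)s + det A, with tr A = 1 + (-5) = -4 and det A = 1·(-5) - 4·(-2) = -5 - (-8) = 3.
So p(s) = det(sI - A) = s^2 + 4s + 3.
Factor s^2 + 4s + 3: two numbers with sum -4 and product 3 are -1 and -3, so s^2 + 4s + 3 = (s + 1)(s + 3).
Hence p(s) = (s + 1) (s + 3), with roots -3, -1.
All eigenvalues have negative real part, so the system is asymptotically stable.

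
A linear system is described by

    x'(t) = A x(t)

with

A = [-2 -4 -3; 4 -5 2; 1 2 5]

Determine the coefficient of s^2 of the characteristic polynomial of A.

Expand det(sI - A) for the 3×3 matrix.
p(s) = s^3 + 2s^2 - 10s - 91.
(Check: constant term = det(-A) = (-1)^3 det A = -91; coefficient of s^2 = -tr A = 2.)
The coefficient of s^2 is 2.

2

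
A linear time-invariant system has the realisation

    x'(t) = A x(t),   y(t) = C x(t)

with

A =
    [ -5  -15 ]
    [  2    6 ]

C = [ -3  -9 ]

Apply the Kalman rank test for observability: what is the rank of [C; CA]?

CA = [[-3, -9]]
Observability matrix O = [C; CA] = [[-3, -9], [-3, -9]]
Every row of O is a scalar multiple of row 1 = [-3, -9] (multipliers 1, 1), so the rows span a one-dimensional space.
O ≠ 0, hence rank(O) = 1.
rank(O) = 1 < n = 2, so the pair (A, C) is not completely observable.

1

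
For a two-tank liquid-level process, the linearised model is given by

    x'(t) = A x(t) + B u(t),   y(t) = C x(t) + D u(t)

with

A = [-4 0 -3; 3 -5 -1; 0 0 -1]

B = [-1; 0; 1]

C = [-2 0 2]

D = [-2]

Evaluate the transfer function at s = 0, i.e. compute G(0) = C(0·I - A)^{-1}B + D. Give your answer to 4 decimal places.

2.0000

G(0) = C(-A)^{-1}B + D = -C A^{-1} B + D.
det A = -20, so A^{-1} = (1/-20)·adj(A) = [[-1/4, 0, 3/4], [-3/20, -1/5, 13/20], [0, 0, -1]]
A^{-1} B = [1, 4/5, -1]^T
C A^{-1} B = -4
G(0) = D - C A^{-1} B = -2 - (-4) = 2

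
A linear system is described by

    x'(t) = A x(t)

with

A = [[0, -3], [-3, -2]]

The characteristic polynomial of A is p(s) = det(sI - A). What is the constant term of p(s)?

-9

For a 2×2 matrix, det(sI - A) = s^2 - (tr A)s + det A.
tr A = -2, det A = -9.
So p(s) = s^2 + 2s - 9.
The constant term is -9.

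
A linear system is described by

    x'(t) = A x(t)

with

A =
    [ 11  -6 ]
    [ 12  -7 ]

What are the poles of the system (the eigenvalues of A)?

det(sI - A) = s^2 - (tr A)s + det A, with tr A = 11 + (-7) = 4 and det A = 11·(-7) - (-6)·12 = -77 - (-72) = -5.
So p(s) = det(sI - A) = s^2 - 4s - 5.
Factor s^2 - 4s - 5: two numbers with sum 4 and product -5 are 5 and -1, so s^2 - 4s - 5 = (s - 5)(s + 1).
Hence p(s) = (s - 5) (s + 1), with roots -1, 5.
At least one eigenvalue has non-negative real part, so the system is not asymptotically stable.

-1, 5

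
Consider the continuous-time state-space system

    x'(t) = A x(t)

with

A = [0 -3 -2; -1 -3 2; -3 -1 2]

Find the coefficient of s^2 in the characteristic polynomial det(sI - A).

1

Expand det(sI - A) for the 3×3 matrix.
p(s) = s^3 + s^2 - 13s - 28.
(Check: constant term = det(-A) = (-1)^3 det A = -28; coefficient of s^2 = -tr A = 1.)
The coefficient of s^2 is 1.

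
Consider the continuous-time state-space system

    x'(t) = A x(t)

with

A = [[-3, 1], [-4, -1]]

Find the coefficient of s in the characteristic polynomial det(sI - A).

For a 2×2 matrix, det(sI - A) = s^2 - (tr A)s + det A.
tr A = -4, det A = 7.
So p(s) = s^2 + 4s + 7.
The coefficient of s is 4.

4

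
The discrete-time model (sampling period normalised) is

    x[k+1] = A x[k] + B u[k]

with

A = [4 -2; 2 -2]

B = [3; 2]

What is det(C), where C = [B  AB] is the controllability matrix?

-10

AB = [[8], [2]]
Controllability matrix C = [B  AB] = [[3, 8], [2, 2]]
det(C) = 3·2 - 8·2 = 6 - 16 = -10
Since det(C) ≠ 0, rank(C) = 2 and the system is completely controllable.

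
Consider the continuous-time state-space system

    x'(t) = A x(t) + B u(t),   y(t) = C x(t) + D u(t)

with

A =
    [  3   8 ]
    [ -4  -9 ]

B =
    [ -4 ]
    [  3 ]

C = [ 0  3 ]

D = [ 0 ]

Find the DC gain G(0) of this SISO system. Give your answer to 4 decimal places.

G(0) = C(-A)^{-1}B + D = -C A^{-1} B + D.
det A = 5, so A^{-1} = (1/5)·adj(A) = [[-9/5, -8/5], [4/5, 3/5]]
A^{-1} B = [12/5, -7/5]^T
C A^{-1} B = -21/5
G(0) = D - C A^{-1} B = 0 - (-21/5) = 21/5 ≈ 4.2000

4.2000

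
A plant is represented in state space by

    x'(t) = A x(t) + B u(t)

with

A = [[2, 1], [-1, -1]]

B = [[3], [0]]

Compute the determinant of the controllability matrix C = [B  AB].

AB = [[6], [-3]]
Controllability matrix C = [B  AB] = [[3, 6], [0, -3]]
det(C) = 3·(-3) - 6·0 = -9 - 0 = -9
Since det(C) ≠ 0, rank(C) = 2 and the system is completely controllable.

-9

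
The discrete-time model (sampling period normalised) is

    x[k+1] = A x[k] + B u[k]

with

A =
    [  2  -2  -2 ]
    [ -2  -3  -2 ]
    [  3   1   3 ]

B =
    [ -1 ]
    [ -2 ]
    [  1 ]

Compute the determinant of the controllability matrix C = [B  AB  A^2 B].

AB = [[0], [6], [-2]]
A^2B = [[-8], [-14], [0]]
Controllability matrix C = [B  AB  A^2B] = [[-1, 0, -8], [-2, 6, -14], [1, -2, 0]]
Expanding along the first row, det(C) = (-1)·(6·0 - (-14)·(-2)) - 0·((-2)·0 - (-14)·1) + (-8)·((-2)·(-2) - 6·1) = (-1)·(-28) - 0·14 + (-8)·(-2) = 44
Since det(C) ≠ 0, rank(C) = 3 and the system is completely controllable.

44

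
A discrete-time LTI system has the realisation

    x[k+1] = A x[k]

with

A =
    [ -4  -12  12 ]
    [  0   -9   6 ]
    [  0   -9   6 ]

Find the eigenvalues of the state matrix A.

-4, -3, 0

det(zI - A) = z^3 - (tr A)z^2 + (M11 + M22 + M33)z - det A, where Mii is the 2×2 principal minor of A obtained by deleting row i and column i.
tr A = (-4) + (-9) + 6 = -7; M11 = (-9)·6 - 6·(-9) = -54 - (-54) = 0; M22 = (-4)·6 - 12·0 = -24 - 0 = -24; M33 = (-4)·(-9) - (-12)·0 = 36 - 0 = 36; sum of minors = 12.
det A = (-4)·((-9)·6 - 6·(-9)) - (-12)·(0·6 - 6·0) + 12·(0·(-9) - (-9)·0) = (-4)·0 - (-12)·0 + 12·0 = 0.
So p(z) = det(zI - A) = z^3 + 7z^2 + 12z.
The constant term is 0, so p(z) = z(z^2 + 7z + 12).
Factor z^2 + 7z + 12: two numbers with sum -7 and product 12 are -3 and -4, so z^2 + 7z + 12 = (z + 3)(z + 4).
Hence p(z) = z (z + 3) (z + 4), with roots -4, -3, 0.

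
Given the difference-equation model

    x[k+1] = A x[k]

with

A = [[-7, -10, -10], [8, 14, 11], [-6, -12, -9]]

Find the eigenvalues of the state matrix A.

det(zI - A) = z^3 - (tr A)z^2 + (M11 + M22 + M33)z - det A, where Mii is the 2×2 principal minor of A obtained by deleting row i and column i.
tr A = (-7) + 14 + (-9) = -2; M11 = 14·(-9) - 11·(-12) = -126 - (-132) = 6; M22 = (-7)·(-9) - (-10)·(-6) = 63 - 60 = 3; M33 = (-7)·14 - (-10)·8 = -98 - (-80) = -18; sum of minors = -9.
det A = (-7)·(14·(-9) - 11·(-12)) - (-10)·(8·(-9) - 11·(-6)) + (-10)·(8·(-12) - 14·(-6)) = (-7)·6 - (-10)·(-6) + (-10)·(-12) = 18.
So p(z) = det(zI - A) = z^3 + 2z^2 - 9z - 18.
Rational-root test: any integer root divides -18. Testing small divisors, z = -2 works: p(-2) = -8 + 8 + 18 + (-18) = 0, so (z + 2) is a factor.
Dividing, p(z) = (z + 2)(z^2 - 9).
Factor z^2 - 9: two numbers with sum 0 and product -9 are 3 and -3, so z^2 - 9 = (z - 3)(z + 3).
Hence p(z) = (z - 3) (z + 2) (z + 3), with roots -3, -2, 3.

-3, -2, 3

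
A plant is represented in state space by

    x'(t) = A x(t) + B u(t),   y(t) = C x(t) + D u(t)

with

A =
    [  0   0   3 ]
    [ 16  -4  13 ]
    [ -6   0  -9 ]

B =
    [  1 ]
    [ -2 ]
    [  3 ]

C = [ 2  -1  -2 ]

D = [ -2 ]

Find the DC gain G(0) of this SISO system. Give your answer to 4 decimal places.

-1.7500

G(0) = C(-A)^{-1}B + D = -C A^{-1} B + D.
det A = -72, so A^{-1} = (1/-72)·adj(A) = [[-1/2, 0, -1/6], [-11/12, -1/4, -2/3], [1/3, 0, 0]]
A^{-1} B = [-1, -29/12, 1/3]^T
C A^{-1} B = -1/4
G(0) = D - C A^{-1} B = -2 - (-1/4) = -7/4 ≈ -1.7500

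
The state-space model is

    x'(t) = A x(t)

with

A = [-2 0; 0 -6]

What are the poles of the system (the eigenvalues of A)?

-6, -2

det(sI - A) = s^2 - (tr A)s + det A, with tr A = (-2) + (-6) = -8 and det A = (-2)·(-6) - 0·0 = 12 - 0 = 12.
So p(s) = det(sI - A) = s^2 + 8s + 12.
Factor s^2 + 8s + 12: two numbers with sum -8 and product 12 are -2 and -6, so s^2 + 8s + 12 = (s + 2)(s + 6).
Hence p(s) = (s + 2) (s + 6), with roots -6, -2.
All eigenvalues have negative real part, so the system is asymptotically stable.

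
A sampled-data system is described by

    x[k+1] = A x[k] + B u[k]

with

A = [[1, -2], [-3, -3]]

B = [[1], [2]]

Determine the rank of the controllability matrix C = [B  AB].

2

AB = [[-3], [-9]]
Controllability matrix C = [B  AB] = [[1, -3], [2, -9]]
det(C) = 1·(-9) - (-3)·2 = -9 - (-6) = -3 ≠ 0, so rank(C) = 2.
rank(C) = 2 = n, so the pair (A, B) is completely controllable.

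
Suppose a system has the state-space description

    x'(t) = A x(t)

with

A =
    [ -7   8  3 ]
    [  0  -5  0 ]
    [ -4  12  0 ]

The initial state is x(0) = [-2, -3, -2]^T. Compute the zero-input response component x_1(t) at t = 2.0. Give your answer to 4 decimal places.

det(sI - A) = s^3 - (tr A)s^2 + (M11 + M22 + M33)s - det A, where Mii is the 2×2 principal minor of A obtained by deleting row i and column i.
tr A = (-7) + (-5) + 0 = -12; M11 = (-5)·0 - 0·12 = 0 - 0 = 0; M22 = (-7)·0 - 3·(-4) = 0 - (-12) = 12; M33 = (-7)·(-5) - 8·0 = 35 - 0 = 35; sum of minors = 47.
det A = (-7)·((-5)·0 - 0·12) - 8·(0·0 - 0·(-4)) + 3·(0·12 - (-5)·(-4)) = (-7)·0 - 8·0 + 3·(-20) = -60.
So p(s) = det(sI - A) = s^3 + 12s^2 + 47s + 60.
Rational-root test: any integer root divides 60. Testing small divisors, s = -3 works: p(-3) = -27 + 108 + (-141) + 60 = 0, so (s + 3) is a factor.
Dividing, p(s) = (s + 3)(s^2 + 9s + 20).
Factor s^2 + 9s + 20: two numbers with sum -9 and product 20 are -4 and -5, so s^2 + 9s + 20 = (s + 4)(s + 5).
Hence p(s) = (s + 3) (s + 4) (s + 5), with roots -5, -4, -3.
The eigenvalues -5, -4, -3 are distinct and real, so A is diagonalisable and x(t) = e^{At} x(0) = V diag(e^{λ_i t}) V^{-1} x(0), where the columns of V are the eigenvectors.
λ = -5: A - (-5)I = [[-2, 8, 3], [0, 0, 0], [-4, 12, 5]]. v must be orthogonal to every row; (row 1) × (row 3) = [4, -2, 8], so take v_1 = [-2, 1, -4]^T.
λ = -4: A - (-4)I = [[-3, 8, 3], [0, -1, 0], [-4, 12, 4]]. v must be orthogonal to every row; (row 1) × (row 2) = [3, 0, 3], so take v_2 = [1, 0, 1]^T.
λ = -3: A - (-3)I = [[-4, 8, 3], [0, -2, 0], [-4, 12, 3]]. v must be orthogonal to every row; (row 1) × (row 2) = [6, 0, 8], so take v_3 = [3, 0, 4]^T.
V = [v_1 v_2 v_3] = [[-2, 1, 3], [1, 0, 0], [-4, 1, 4]] has det V = -1, so V^{-1} = adj(V)/det V = [[0, 1, 0], [4, -4, -3], [-1, 2, 1]].
Modal coordinates z(0) = V^{-1} x(0): 0·(-2) + 1·(-3) + 0·(-2) = -3; 4·(-2) + (-4)·(-3) + (-3)·(-2) = 10; (-1)·(-2) + 2·(-3) + 1·(-2) = -6; so z(0) = [-3, 10, -6]^T.
x_1(t) = Σ_i (v_i)_1 · z_i(0) · e^{λ_i t} (row 1 of V times the modal terms).
x_1(2.0) = (-2)·(-3)·e^{-5·2.0} + 1·10·e^{-4·2.0} + 3·(-6)·e^{-3·2.0} = 6·0.000045 + 10·0.000335 + (-18)·0.002479 = -0.0410.

-0.0410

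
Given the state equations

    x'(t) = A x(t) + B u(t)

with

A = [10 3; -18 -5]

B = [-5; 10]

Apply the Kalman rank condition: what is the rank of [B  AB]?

1

AB = [[-20], [40]]
Controllability matrix C = [B  AB] = [[-5, -20], [10, 40]]
Every column of C is a scalar multiple of column 1 = [-5, 10] (multipliers 1, 4), so the columns span a one-dimensional space.
C ≠ 0, hence rank(C) = 1.
rank(C) = 1 < n = 2, so the pair (A, B) is not completely controllable.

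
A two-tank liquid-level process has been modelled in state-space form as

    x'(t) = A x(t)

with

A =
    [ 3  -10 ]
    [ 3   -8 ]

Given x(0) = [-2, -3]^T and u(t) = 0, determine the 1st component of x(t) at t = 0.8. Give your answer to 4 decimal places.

1.8198

det(sI - A) = s^2 - (tr A)s + det A, with tr A = 3 + (-8) = -5 and det A = 3·(-8) - (-10)·3 = -24 - (-30) = 6.
So p(s) = det(sI - A) = s^2 + 5s + 6.
Factor s^2 + 5s + 6: two numbers with sum -5 and product 6 are -2 and -3, so s^2 + 5s + 6 = (s + 2)(s + 3).
Hence p(s) = (s + 2) (s + 3), with roots -3, -2.
The eigenvalues -3, -2 are distinct and real, so A is diagonalisable and x(t) = e^{At} x(0) = V diag(e^{λ_i t}) V^{-1} x(0), where the columns of V are the eigenvectors.
λ = -3: A - (-3)I = [[6, -10], [3, -5]]. Row 1 gives 6·v1 + (-10)·v2 = 0, so take v_1 = [5, 3]^T.
λ = -2: A - (-2)I = [[5, -10], [3, -6]]. Row 1 gives 5·v1 + (-10)·v2 = 0, so take v_2 = [2, 1]^T.
V = [v_1 v_2] = [[5, 2], [3, 1]] has det V = -1, so V^{-1} = adj(V)/det V = [[-1, 2], [3, -5]].
Modal coordinates z(0) = V^{-1} x(0): (-1)·(-2) + 2·(-3) = -4; 3·(-2) + (-5)·(-3) = 9; so z(0) = [-4, 9]^T.
x_1(t) = Σ_i (v_i)_1 · z_i(0) · e^{λ_i t} (row 1 of V times the modal terms).
x_1(0.8) = 5·(-4)·e^{-3·0.8} + 2·9·e^{-2·0.8} = (-20)·0.090718 + 18·0.201897 = 1.8198.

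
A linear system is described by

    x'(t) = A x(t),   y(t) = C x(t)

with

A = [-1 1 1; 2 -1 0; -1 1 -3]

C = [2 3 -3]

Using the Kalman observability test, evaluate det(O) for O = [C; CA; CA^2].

CA = [[7, -4, 11]]
CA^2 = [[-26, 22, -26]]
Observability matrix O = [C; CA; CA^2] = [[2, 3, -3], [7, -4, 11], [-26, 22, -26]]
Expanding along the first row, det(O) = 2·((-4)·(-26) - 11·22) - 3·(7·(-26) - 11·(-26)) + (-3)·(7·22 - (-4)·(-26)) = 2·(-138) - 3·104 + (-3)·50 = -738
Since det(O) ≠ 0, rank(O) = 3 and the system is completely observable.

-738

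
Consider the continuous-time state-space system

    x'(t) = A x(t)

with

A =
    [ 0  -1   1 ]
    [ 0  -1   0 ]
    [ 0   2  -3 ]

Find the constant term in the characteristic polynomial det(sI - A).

Expand det(sI - A) for the 3×3 matrix.
p(s) = s^3 + 4s^2 + 3s.
(Check: constant term = det(-A) = (-1)^3 det A = 0; coefficient of s^2 = -tr A = 4.)
The constant term is 0.

0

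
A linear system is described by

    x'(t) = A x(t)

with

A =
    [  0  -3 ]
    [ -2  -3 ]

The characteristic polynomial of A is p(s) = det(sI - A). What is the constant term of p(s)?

-6

For a 2×2 matrix, det(sI - A) = s^2 - (tr A)s + det A.
tr A = -3, det A = -6.
So p(s) = s^2 + 3s - 6.
The constant term is -6.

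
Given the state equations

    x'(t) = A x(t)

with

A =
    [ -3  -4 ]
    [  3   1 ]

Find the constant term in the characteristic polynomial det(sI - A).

9

For a 2×2 matrix, det(sI - A) = s^2 - (tr A)s + det A.
tr A = -2, det A = 9.
So p(s) = s^2 + 2s + 9.
The constant term is 9.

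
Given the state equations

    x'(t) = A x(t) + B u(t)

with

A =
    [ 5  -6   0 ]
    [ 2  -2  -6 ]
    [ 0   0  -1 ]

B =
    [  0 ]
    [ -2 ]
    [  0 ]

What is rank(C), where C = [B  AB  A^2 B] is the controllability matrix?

2

AB = [[12], [4], [0]]
A^2B = [[36], [16], [0]]
Controllability matrix C = [B  AB  A^2B] = [[0, 12, 36], [-2, 4, 16], [0, 0, 0]]
Row 3 of C is identically zero, so rank(C) ≤ 2.
The 2×2 minor from rows 1, 2, columns 1, 2 is 0·4 - 12·(-2) = 0 - (-24) = 24 ≠ 0, so rank(C) = 2.
rank(C) = 2 < n = 3, so the pair (A, B) is not completely controllable.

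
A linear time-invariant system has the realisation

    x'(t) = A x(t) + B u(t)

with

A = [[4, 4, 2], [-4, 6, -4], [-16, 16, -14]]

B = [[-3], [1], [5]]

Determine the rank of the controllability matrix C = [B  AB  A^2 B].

AB = [[2], [-2], [-6]]
A^2B = [[-12], [4], [20]]
Controllability matrix C = [B  AB  A^2B] = [[-3, 2, -12], [1, -2, 4], [5, -6, 20]]
The rows r1, r2, r3 of C are linearly dependent: r1 - 2·r2 + r3 = 0 (check each entry), so rank(C) ≤ 2.
The 2×2 minor from rows 1, 2, columns 1, 2 is (-3)·(-2) - 2·1 = 6 - 2 = 4 ≠ 0, so rank(C) = 2.
rank(C) = 2 < n = 3, so the pair (A, B) is not completely controllable.

2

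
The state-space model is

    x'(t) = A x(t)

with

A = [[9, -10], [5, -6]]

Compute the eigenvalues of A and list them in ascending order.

-1, 4

det(sI - A) = s^2 - (tr A)s + det A, with tr A = 9 + (-6) = 3 and det A = 9·(-6) - (-10)·5 = -54 - (-50) = -4.
So p(s) = det(sI - A) = s^2 - 3s - 4.
Factor s^2 - 3s - 4: two numbers with sum 3 and product -4 are 4 and -1, so s^2 - 3s - 4 = (s - 4)(s + 1).
Hence p(s) = (s - 4) (s + 1), with roots -1, 4.
At least one eigenvalue has non-negative real part, so the system is not asymptotically stable.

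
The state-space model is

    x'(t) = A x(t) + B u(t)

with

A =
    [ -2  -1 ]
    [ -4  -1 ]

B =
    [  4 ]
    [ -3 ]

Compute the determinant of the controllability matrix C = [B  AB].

AB = [[-5], [-13]]
Controllability matrix C = [B  AB] = [[4, -5], [-3, -13]]
det(C) = 4·(-13) - (-5)·(-3) = -52 - 15 = -67
Since det(C) ≠ 0, rank(C) = 2 and the system is completely controllable.

-67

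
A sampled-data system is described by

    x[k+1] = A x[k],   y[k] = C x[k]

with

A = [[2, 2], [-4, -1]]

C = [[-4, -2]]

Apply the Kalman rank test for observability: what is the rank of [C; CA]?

CA = [[0, -6]]
Observability matrix O = [C; CA] = [[-4, -2], [0, -6]]
det(O) = (-4)·(-6) - (-2)·0 = 24 - 0 = 24 ≠ 0, so rank(O) = 2.
rank(O) = 2 = n, so the pair (A, C) is completely observable.

2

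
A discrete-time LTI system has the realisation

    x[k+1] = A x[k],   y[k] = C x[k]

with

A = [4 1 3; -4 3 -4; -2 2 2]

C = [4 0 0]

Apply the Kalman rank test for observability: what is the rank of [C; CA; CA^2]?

3

CA = [[16, 4, 12]]
CA^2 = [[24, 52, 56]]
Observability matrix O = [C; CA; CA^2] = [[4, 0, 0], [16, 4, 12], [24, 52, 56]]
det(O) = 4·(4·56 - 12·52) - 0·(16·56 - 12·24) + 0·(16·52 - 4·24) = 4·(-400) - 0·608 + 0·736 = -1600 ≠ 0, so rank(O) = 3.
rank(O) = 3 = n, so the pair (A, C) is completely observable.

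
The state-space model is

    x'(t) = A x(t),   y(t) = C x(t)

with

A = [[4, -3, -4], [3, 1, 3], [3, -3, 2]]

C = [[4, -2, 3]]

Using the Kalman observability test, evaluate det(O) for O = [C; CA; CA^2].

1545

CA = [[19, -23, -16]]
CA^2 = [[-41, -32, -177]]
Observability matrix O = [C; CA; CA^2] = [[4, -2, 3], [19, -23, -16], [-41, -32, -177]]
Expanding along the first row, det(O) = 4·((-23)·(-177) - (-16)·(-32)) - (-2)·(19·(-177) - (-16)·(-41)) + 3·(19·(-32) - (-23)·(-41)) = 4·3559 - (-2)·(-4019) + 3·(-1551) = 1545
Since det(O) ≠ 0, rank(O) = 3 and the system is completely observable.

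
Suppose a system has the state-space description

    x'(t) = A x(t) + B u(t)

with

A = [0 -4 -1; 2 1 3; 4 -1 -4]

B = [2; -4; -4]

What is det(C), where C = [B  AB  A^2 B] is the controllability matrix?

-19552

AB = [[20], [-12], [28]]
A^2B = [[20], [112], [-20]]
Controllability matrix C = [B  AB  A^2B] = [[2, 20, 20], [-4, -12, 112], [-4, 28, -20]]
Expanding along the first row, det(C) = 2·((-12)·(-20) - 112·28) - 20·((-4)·(-20) - 112·(-4)) + 20·((-4)·28 - (-12)·(-4)) = 2·(-2896) - 20·528 + 20·(-160) = -19552
Since det(C) ≠ 0, rank(C) = 3 and the system is completely controllable.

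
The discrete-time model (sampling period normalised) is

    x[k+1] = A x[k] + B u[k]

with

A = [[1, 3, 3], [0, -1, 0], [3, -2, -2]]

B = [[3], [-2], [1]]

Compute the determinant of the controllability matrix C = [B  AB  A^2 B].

AB = [[0], [2], [11]]
A^2B = [[39], [-2], [-26]]
Controllability matrix C = [B  AB  A^2B] = [[3, 0, 39], [-2, 2, -2], [1, 11, -26]]
Expanding along the first row, det(C) = 3·(2·(-26) - (-2)·11) - 0·((-2)·(-26) - (-2)·1) + 39·((-2)·11 - 2·1) = 3·(-30) - 0·54 + 39·(-24) = -1026
Since det(C) ≠ 0, rank(C) = 3 and the system is completely controllable.

-1026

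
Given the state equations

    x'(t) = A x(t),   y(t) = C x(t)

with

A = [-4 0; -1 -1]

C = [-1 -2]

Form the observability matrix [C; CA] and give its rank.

2

CA = [[6, 2]]
Observability matrix O = [C; CA] = [[-1, -2], [6, 2]]
det(O) = (-1)·2 - (-2)·6 = -2 - (-12) = 10 ≠ 0, so rank(O) = 2.
rank(O) = 2 = n, so the pair (A, C) is completely observable.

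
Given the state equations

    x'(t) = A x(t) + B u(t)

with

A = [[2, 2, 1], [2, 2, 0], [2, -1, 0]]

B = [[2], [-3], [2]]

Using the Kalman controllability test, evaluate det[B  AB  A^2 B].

AB = [[0], [-2], [7]]
A^2B = [[3], [-4], [2]]
Controllability matrix C = [B  AB  A^2B] = [[2, 0, 3], [-3, -2, -4], [2, 7, 2]]
Expanding along the first row, det(C) = 2·((-2)·2 - (-4)·7) - 0·((-3)·2 - (-4)·2) + 3·((-3)·7 - (-2)·2) = 2·24 - 0·2 + 3·(-17) = -3
Since det(C) ≠ 0, rank(C) = 3 and the system is completely controllable.

-3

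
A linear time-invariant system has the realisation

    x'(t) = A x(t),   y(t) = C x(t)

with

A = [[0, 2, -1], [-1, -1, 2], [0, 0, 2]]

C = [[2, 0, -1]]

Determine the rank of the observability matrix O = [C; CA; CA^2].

3

CA = [[0, 4, -4]]
CA^2 = [[-4, -4, 0]]
Observability matrix O = [C; CA; CA^2] = [[2, 0, -1], [0, 4, -4], [-4, -4, 0]]
det(O) = 2·(4·0 - (-4)·(-4)) - 0·(0·0 - (-4)·(-4)) + (-1)·(0·(-4) - 4·(-4)) = 2·(-16) - 0·(-16) + (-1)·16 = -48 ≠ 0, so rank(O) = 3.
rank(O) = 3 = n, so the pair (A, C) is completely observable.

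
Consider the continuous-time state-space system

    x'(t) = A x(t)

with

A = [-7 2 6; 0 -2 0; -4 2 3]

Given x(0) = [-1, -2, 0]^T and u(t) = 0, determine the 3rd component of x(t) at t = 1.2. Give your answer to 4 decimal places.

-0.2942

det(sI - A) = s^3 - (tr A)s^2 + (M11 + M22 + M33)s - det A, where Mii is the 2×2 principal minor of A obtained by deleting row i and column i.
tr A = (-7) + (-2) + 3 = -6; M11 = (-2)·3 - 0·2 = -6 - 0 = -6; M22 = (-7)·3 - 6·(-4) = -21 - (-24) = 3; M33 = (-7)·(-2) - 2·0 = 14 - 0 = 14; sum of minors = 11.
det A = (-7)·((-2)·3 - 0·2) - 2·(0·3 - 0·(-4)) + 6·(0·2 - (-2)·(-4)) = (-7)·(-6) - 2·0 + 6·(-8) = -6.
So p(s) = det(sI - A) = s^3 + 6s^2 + 11s + 6.
Rational-root test: any integer root divides 6. Testing small divisors, s = -1 works: p(-1) = -1 + 6 + (-11) + 6 = 0, so (s + 1) is a factor.
Dividing, p(s) = (s + 1)(s^2 + 5s + 6).
Factor s^2 + 5s + 6: two numbers with sum -5 and product 6 are -2 and -3, so s^2 + 5s + 6 = (s + 2)(s + 3).
Hence p(s) = (s + 1) (s + 2) (s + 3), with roots -3, -2, -1.
The eigenvalues -3, -2, -1 are distinct and real, so A is diagonalisable and x(t) = e^{At} x(0) = V diag(e^{λ_i t}) V^{-1} x(0), where the columns of V are the eigenvectors.
λ = -3: A - (-3)I = [[-4, 2, 6], [0, 1, 0], [-4, 2, 6]]. v must be orthogonal to every row; (row 1) × (row 2) = [-6, 0, -4], so take v_1 = [3, 0, 2]^T.
λ = -2: A - (-2)I = [[-5, 2, 6], [0, 0, 0], [-4, 2, 5]]. v must be orthogonal to every row; (row 1) × (row 3) = [-2, 1, -2], so take v_2 = [-2, 1, -2]^T.
λ = -1: A - (-1)I = [[-6, 2, 6], [0, -1, 0], [-4, 2, 4]]. v must be orthogonal to every row; (row 1) × (row 2) = [6, 0, 6], so take v_3 = [1, 0, 1]^T.
V = [v_1 v_2 v_3] = [[3, -2, 1], [0, 1, 0], [2, -2, 1]] has det V = 1, so V^{-1} = adj(V)/det V = [[1, 0, -1], [0, 1, 0], [-2, 2, 3]].
Modal coordinates z(0) = V^{-1} x(0): 1·(-1) + 0·(-2) + (-1)·0 = -1; 0·(-1) + 1·(-2) + 0·0 = -2; (-2)·(-1) + 2·(-2) + 3·0 = -2; so z(0) = [-1, -2, -2]^T.
x_3(t) = Σ_i (v_i)_3 · z_i(0) · e^{λ_i t} (row 3 of V times the modal terms).
x_3(1.2) = 2·(-1)·e^{-3·1.2} + (-2)·(-2)·e^{-2·1.2} + 1·(-2)·e^{-1·1.2} = (-2)·0.027324 + 4·0.090718 + (-2)·0.301194 = -0.2942.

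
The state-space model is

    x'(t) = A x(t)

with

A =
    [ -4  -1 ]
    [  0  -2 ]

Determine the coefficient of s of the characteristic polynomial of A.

6

For a 2×2 matrix, det(sI - A) = s^2 - (tr A)s + det A.
tr A = -6, det A = 8.
So p(s) = s^2 + 6s + 8.
The coefficient of s is 6.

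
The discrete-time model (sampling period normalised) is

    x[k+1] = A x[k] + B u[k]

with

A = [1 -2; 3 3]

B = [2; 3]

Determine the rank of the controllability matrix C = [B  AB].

2

AB = [[-4], [15]]
Controllability matrix C = [B  AB] = [[2, -4], [3, 15]]
det(C) = 2·15 - (-4)·3 = 30 - (-12) = 42 ≠ 0, so rank(C) = 2.
rank(C) = 2 = n, so the pair (A, B) is completely controllable.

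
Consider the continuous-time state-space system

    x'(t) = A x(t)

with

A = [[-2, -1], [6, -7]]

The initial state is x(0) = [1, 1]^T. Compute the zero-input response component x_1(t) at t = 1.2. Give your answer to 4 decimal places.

0.0140

det(sI - A) = s^2 - (tr A)s + det A, with tr A = (-2) + (-7) = -9 and det A = (-2)·(-7) - (-1)·6 = 14 - (-6) = 20.
So p(s) = det(sI - A) = s^2 + 9s + 20.
Factor s^2 + 9s + 20: two numbers with sum -9 and product 20 are -4 and -5, so s^2 + 9s + 20 = (s + 4)(s + 5).
Hence p(s) = (s + 4) (s + 5), with roots -5, -4.
The eigenvalues -5, -4 are distinct and real, so A is diagonalisable and x(t) = e^{At} x(0) = V diag(e^{λ_i t}) V^{-1} x(0), where the columns of V are the eigenvectors.
λ = -5: A - (-5)I = [[3, -1], [6, -2]]. Row 1 gives 3·v1 + (-1)·v2 = 0, so take v_1 = [1, 3]^T.
λ = -4: A - (-4)I = [[2, -1], [6, -3]]. Row 1 gives 2·v1 + (-1)·v2 = 0, so take v_2 = [1, 2]^T.
V = [v_1 v_2] = [[1, 1], [3, 2]] has det V = -1, so V^{-1} = adj(V)/det V = [[-2, 1], [3, -1]].
Modal coordinates z(0) = V^{-1} x(0): (-2)·1 + 1·1 = -1; 3·1 + (-1)·1 = 2; so z(0) = [-1, 2]^T.
x_1(t) = Σ_i (v_i)_1 · z_i(0) · e^{λ_i t} (row 1 of V times the modal terms).
x_1(1.2) = 1·(-1)·e^{-5·1.2} + 1·2·e^{-4·1.2} = (-1)·0.002479 + 2·0.008230 = 0.0140.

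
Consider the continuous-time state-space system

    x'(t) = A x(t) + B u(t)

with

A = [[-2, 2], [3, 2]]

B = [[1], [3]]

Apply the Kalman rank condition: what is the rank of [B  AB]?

AB = [[4], [9]]
Controllability matrix C = [B  AB] = [[1, 4], [3, 9]]
det(C) = 1·9 - 4·3 = 9 - 12 = -3 ≠ 0, so rank(C) = 2.
rank(C) = 2 = n, so the pair (A, B) is completely controllable.

2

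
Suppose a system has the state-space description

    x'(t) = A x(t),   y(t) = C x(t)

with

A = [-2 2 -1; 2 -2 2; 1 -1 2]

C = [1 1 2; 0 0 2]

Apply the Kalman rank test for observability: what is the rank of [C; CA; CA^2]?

CA = [[2, -2, 5], [2, -2, 4]]
CA^2 = [[-3, 3, 4], [-4, 4, 2]]
Observability matrix O = [C; CA; CA^2] = [[1, 1, 2], [0, 0, 2], [2, -2, 5], [2, -2, 4], [-3, 3, 4], [-4, 4, 2]]
Take the 3×3 submatrix of O formed by rows 1, 2, 3: [[1, 1, 2], [0, 0, 2], [2, -2, 5]]. Its determinant is 1·(0·5 - 2·(-2)) - 1·(0·5 - 2·2) + 2·(0·(-2) - 0·2) = 1·4 - 1·(-4) + 2·0 = 8 ≠ 0.
So rank(O) ≥ 3; since O has 3 columns, rank(O) = 3.
rank(O) = 3 = n, so the pair (A, C) is completely observable.

3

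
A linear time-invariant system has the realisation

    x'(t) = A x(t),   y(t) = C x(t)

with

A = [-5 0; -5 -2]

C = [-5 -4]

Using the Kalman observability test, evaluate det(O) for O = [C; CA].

CA = [[45, 8]]
Observability matrix O = [C; CA] = [[-5, -4], [45, 8]]
det(O) = (-5)·8 - (-4)·45 = -40 - (-180) = 140
Since det(O) ≠ 0, rank(O) = 2 and the system is completely observable.

140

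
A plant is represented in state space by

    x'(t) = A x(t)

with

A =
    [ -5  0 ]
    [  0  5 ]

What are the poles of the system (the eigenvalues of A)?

det(sI - A) = s^2 - (tr A)s + det A, with tr A = (-5) + 5 = 0 and det A = (-5)·5 - 0·0 = -25 - 0 = -25.
So p(s) = det(sI - A) = s^2 - 25.
Factor s^2 - 25: two numbers with sum 0 and product -25 are 5 and -5, so s^2 - 25 = (s - 5)(s + 5).
Hence p(s) = (s - 5) (s + 5), with roots -5, 5.
At least one eigenvalue has non-negative real part, so the system is not asymptotically stable.

-5, 5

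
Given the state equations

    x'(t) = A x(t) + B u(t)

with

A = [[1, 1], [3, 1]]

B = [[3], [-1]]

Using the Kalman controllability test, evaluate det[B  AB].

26

AB = [[2], [8]]
Controllability matrix C = [B  AB] = [[3, 2], [-1, 8]]
det(C) = 3·8 - 2·(-1) = 24 - (-2) = 26
Since det(C) ≠ 0, rank(C) = 2 and the system is completely controllable.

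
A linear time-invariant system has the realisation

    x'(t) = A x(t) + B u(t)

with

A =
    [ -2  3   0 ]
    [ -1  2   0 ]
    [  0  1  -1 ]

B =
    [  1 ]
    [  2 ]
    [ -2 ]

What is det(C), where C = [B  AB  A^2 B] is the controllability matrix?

AB = [[4], [3], [4]]
A^2B = [[1], [2], [-1]]
Controllability matrix C = [B  AB  A^2B] = [[1, 4, 1], [2, 3, 2], [-2, 4, -1]]
Expanding along the first row, det(C) = 1·(3·(-1) - 2·4) - 4·(2·(-1) - 2·(-2)) + 1·(2·4 - 3·(-2)) = 1·(-11) - 4·2 + 1·14 = -5
Since det(C) ≠ 0, rank(C) = 3 and the system is completely controllable.

-5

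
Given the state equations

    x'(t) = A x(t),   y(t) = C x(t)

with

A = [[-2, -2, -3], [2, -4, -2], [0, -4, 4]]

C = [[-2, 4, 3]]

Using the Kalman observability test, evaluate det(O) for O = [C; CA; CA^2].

CA = [[12, -24, 10]]
CA^2 = [[-72, 32, 52]]
Observability matrix O = [C; CA; CA^2] = [[-2, 4, 3], [12, -24, 10], [-72, 32, 52]]
Expanding along the first row, det(O) = (-2)·((-24)·52 - 10·32) - 4·(12·52 - 10·(-72)) + 3·(12·32 - (-24)·(-72)) = (-2)·(-1568) - 4·1344 + 3·(-1344) = -6272
Since det(O) ≠ 0, rank(O) = 3 and the system is completely observable.

-6272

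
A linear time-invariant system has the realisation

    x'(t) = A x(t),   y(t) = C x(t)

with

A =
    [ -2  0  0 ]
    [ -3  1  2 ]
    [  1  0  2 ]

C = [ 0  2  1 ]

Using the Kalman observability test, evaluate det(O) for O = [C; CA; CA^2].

250

CA = [[-5, 2, 6]]
CA^2 = [[10, 2, 16]]
Observability matrix O = [C; CA; CA^2] = [[0, 2, 1], [-5, 2, 6], [10, 2, 16]]
Expanding along the first row, det(O) = 0·(2·16 - 6·2) - 2·((-5)·16 - 6·10) + 1·((-5)·2 - 2·10) = 0·20 - 2·(-140) + 1·(-30) = 250
Since det(O) ≠ 0, rank(O) = 3 and the system is completely observable.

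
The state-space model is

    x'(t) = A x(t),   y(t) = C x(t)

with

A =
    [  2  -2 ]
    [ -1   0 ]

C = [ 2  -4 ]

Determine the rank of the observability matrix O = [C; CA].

2

CA = [[8, -4]]
Observability matrix O = [C; CA] = [[2, -4], [8, -4]]
det(O) = 2·(-4) - (-4)·8 = -8 - (-32) = 24 ≠ 0, so rank(O) = 2.
rank(O) = 2 = n, so the pair (A, C) is completely observable.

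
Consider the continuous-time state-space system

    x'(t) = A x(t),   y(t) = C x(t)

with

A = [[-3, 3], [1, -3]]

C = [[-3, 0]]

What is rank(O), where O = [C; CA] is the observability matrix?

2

CA = [[9, -9]]
Observability matrix O = [C; CA] = [[-3, 0], [9, -9]]
det(O) = (-3)·(-9) - 0·9 = 27 - 0 = 27 ≠ 0, so rank(O) = 2.
rank(O) = 2 = n, so the pair (A, C) is completely observable.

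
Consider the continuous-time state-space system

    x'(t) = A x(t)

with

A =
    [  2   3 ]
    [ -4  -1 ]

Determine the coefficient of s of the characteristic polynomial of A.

For a 2×2 matrix, det(sI - A) = s^2 - (tr A)s + det A.
tr A = 1, det A = 10.
So p(s) = s^2 - s + 10.
The coefficient of s is -1.

-1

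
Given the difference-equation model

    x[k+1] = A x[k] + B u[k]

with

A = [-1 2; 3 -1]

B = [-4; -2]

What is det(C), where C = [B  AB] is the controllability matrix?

40

AB = [[0], [-10]]
Controllability matrix C = [B  AB] = [[-4, 0], [-2, -10]]
det(C) = (-4)·(-10) - 0·(-2) = 40 - 0 = 40
Since det(C) ≠ 0, rank(C) = 2 and the system is completely controllable.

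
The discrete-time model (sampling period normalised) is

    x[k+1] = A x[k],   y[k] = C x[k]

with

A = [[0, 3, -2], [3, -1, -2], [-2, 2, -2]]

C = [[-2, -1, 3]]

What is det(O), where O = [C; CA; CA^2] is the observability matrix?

571

CA = [[-9, 1, 0]]
CA^2 = [[3, -28, 16]]
Observability matrix O = [C; CA; CA^2] = [[-2, -1, 3], [-9, 1, 0], [3, -28, 16]]
Expanding along the first row, det(O) = (-2)·(1·16 - 0·(-28)) - (-1)·((-9)·16 - 0·3) + 3·((-9)·(-28) - 1·3) = (-2)·16 - (-1)·(-144) + 3·249 = 571
Since det(O) ≠ 0, rank(O) = 3 and the system is completely observable.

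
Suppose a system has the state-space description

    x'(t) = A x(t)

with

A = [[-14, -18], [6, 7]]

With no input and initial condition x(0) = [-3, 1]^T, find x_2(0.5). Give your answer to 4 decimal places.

-0.4895

det(sI - A) = s^2 - (tr A)s + det A, with tr A = (-14) + 7 = -7 and det A = (-14)·7 - (-18)·6 = -98 - (-108) = 10.
So p(s) = det(sI - A) = s^2 + 7s + 10.
Factor s^2 + 7s + 10: two numbers with sum -7 and product 10 are -2 and -5, so s^2 + 7s + 10 = (s + 2)(s + 5).
Hence p(s) = (s + 2) (s + 5), with roots -5, -2.
The eigenvalues -5, -2 are distinct and real, so A is diagonalisable and x(t) = e^{At} x(0) = V diag(e^{λ_i t}) V^{-1} x(0), where the columns of V are the eigenvectors.
λ = -5: A - (-5)I = [[-9, -18], [6, 12]]. Row 1 gives (-9)·v1 + (-18)·v2 = 0, so take v_1 = [2, -1]^T.
λ = -2: A - (-2)I = [[-12, -18], [6, 9]]. Row 1 gives (-12)·v1 + (-18)·v2 = 0, so take v_2 = [-3, 2]^T.
V = [v_1 v_2] = [[2, -3], [-1, 2]] has det V = 1, so V^{-1} = adj(V)/det V = [[2, 3], [1, 2]].
Modal coordinates z(0) = V^{-1} x(0): 2·(-3) + 3·1 = -3; 1·(-3) + 2·1 = -1; so z(0) = [-3, -1]^T.
x_2(t) = Σ_i (v_i)_2 · z_i(0) · e^{λ_i t} (row 2 of V times the modal terms).
x_2(0.5) = (-1)·(-3)·e^{-5·0.5} + 2·(-1)·e^{-2·0.5} = 3·0.082085 + (-2)·0.367879 = -0.4895.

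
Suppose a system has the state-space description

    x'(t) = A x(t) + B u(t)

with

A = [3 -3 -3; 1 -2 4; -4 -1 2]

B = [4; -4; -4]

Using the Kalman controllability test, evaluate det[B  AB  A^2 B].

AB = [[36], [-4], [-20]]
A^2B = [[180], [-36], [-180]]
Controllability matrix C = [B  AB  A^2B] = [[4, 36, 180], [-4, -4, -36], [-4, -20, -180]]
Expanding along the first row, det(C) = 4·((-4)·(-180) - (-36)·(-20)) - 36·((-4)·(-180) - (-36)·(-4)) + 180·((-4)·(-20) - (-4)·(-4)) = 4·0 - 36·576 + 180·64 = -9216
Since det(C) ≠ 0, rank(C) = 3 and the system is completely controllable.

-9216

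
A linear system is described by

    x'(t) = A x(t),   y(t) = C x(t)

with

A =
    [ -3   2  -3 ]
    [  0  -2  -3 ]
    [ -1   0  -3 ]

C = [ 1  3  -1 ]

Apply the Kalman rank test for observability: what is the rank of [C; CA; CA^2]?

3

CA = [[-2, -4, -9]]
CA^2 = [[15, 4, 45]]
Observability matrix O = [C; CA; CA^2] = [[1, 3, -1], [-2, -4, -9], [15, 4, 45]]
det(O) = 1·((-4)·45 - (-9)·4) - 3·((-2)·45 - (-9)·15) + (-1)·((-2)·4 - (-4)·15) = 1·(-144) - 3·45 + (-1)·52 = -331 ≠ 0, so rank(O) = 3.
rank(O) = 3 = n, so the pair (A, C) is completely observable.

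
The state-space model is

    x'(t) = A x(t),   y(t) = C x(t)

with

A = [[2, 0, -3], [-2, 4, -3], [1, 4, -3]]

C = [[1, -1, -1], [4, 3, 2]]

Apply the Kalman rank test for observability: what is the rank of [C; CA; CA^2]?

3

CA = [[3, -8, 3], [4, 20, -27]]
CA^2 = [[25, -20, 6], [-59, -28, 9]]
Observability matrix O = [C; CA; CA^2] = [[1, -1, -1], [4, 3, 2], [3, -8, 3], [4, 20, -27], [25, -20, 6], [-59, -28, 9]]
Take the 3×3 submatrix of O formed by rows 1, 2, 3: [[1, -1, -1], [4, 3, 2], [3, -8, 3]]. Its determinant is 1·(3·3 - 2·(-8)) - (-1)·(4·3 - 2·3) + (-1)·(4·(-8) - 3·3) = 1·25 - (-1)·6 + (-1)·(-41) = 72 ≠ 0.
So rank(O) ≥ 3; since O has 3 columns, rank(O) = 3.
rank(O) = 3 = n, so the pair (A, C) is completely observable.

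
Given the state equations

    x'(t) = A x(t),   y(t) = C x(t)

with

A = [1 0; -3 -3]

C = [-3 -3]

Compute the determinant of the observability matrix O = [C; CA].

-9

CA = [[6, 9]]
Observability matrix O = [C; CA] = [[-3, -3], [6, 9]]
det(O) = (-3)·9 - (-3)·6 = -27 - (-18) = -9
Since det(O) ≠ 0, rank(O) = 2 and the system is completely observable.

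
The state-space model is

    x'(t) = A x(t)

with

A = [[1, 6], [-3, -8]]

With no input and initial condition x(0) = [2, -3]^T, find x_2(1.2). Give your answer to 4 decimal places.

0.0808

det(sI - A) = s^2 - (tr A)s + det A, with tr A = 1 + (-8) = -7 and det A = 1·(-8) - 6·(-3) = -8 - (-18) = 10.
So p(s) = det(sI - A) = s^2 + 7s + 10.
Factor s^2 + 7s + 10: two numbers with sum -7 and product 10 are -2 and -5, so s^2 + 7s + 10 = (s + 2)(s + 5).
Hence p(s) = (s + 2) (s + 5), with roots -5, -2.
The eigenvalues -5, -2 are distinct and real, so A is diagonalisable and x(t) = e^{At} x(0) = V diag(e^{λ_i t}) V^{-1} x(0), where the columns of V are the eigenvectors.
λ = -5: A - (-5)I = [[6, 6], [-3, -3]]. Row 1 gives 6·v1 + 6·v2 = 0, so take v_1 = [-1, 1]^T.
λ = -2: A - (-2)I = [[3, 6], [-3, -6]]. Row 1 gives 3·v1 + 6·v2 = 0, so take v_2 = [2, -1]^T.
V = [v_1 v_2] = [[-1, 2], [1, -1]] has det V = -1, so V^{-1} = adj(V)/det V = [[1, 2], [1, 1]].
Modal coordinates z(0) = V^{-1} x(0): 1·2 + 2·(-3) = -4; 1·2 + 1·(-3) = -1; so z(0) = [-4, -1]^T.
x_2(t) = Σ_i (v_i)_2 · z_i(0) · e^{λ_i t} (row 2 of V times the modal terms).
x_2(1.2) = 1·(-4)·e^{-5·1.2} + (-1)·(-1)·e^{-2·1.2} = (-4)·0.002479 + 1·0.090718 = 0.0808.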